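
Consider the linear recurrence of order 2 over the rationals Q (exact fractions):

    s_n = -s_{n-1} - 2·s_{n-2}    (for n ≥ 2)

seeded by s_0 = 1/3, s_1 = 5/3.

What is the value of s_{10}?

89/3

s_2 = -1·5/3 + -2·1/3 = -7/3
s_3 = -1·-7/3 + -2·5/3 = -1
s_4 = -1·-1 + -2·-7/3 = 17/3
s_5 = -1·17/3 + -2·-1 = -11/3
s_6 = -1·-11/3 + -2·17/3 = -23/3
s_7 = -1·-23/3 + -2·-11/3 = 15
s_8 = -1·15 + -2·-23/3 = 1/3
s_9 = -1·1/3 + -2·15 = -91/3
s_10 = -1·-91/3 + -2·1/3 = 89/3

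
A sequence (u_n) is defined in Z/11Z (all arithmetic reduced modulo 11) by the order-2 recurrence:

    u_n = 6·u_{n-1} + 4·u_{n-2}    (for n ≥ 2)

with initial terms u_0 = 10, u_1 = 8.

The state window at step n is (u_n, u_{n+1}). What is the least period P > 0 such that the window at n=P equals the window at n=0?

n=0: window = (10, 8)
n=1: window = (8, 0)
n=2: window = (0, 10)
n=3: window = (10, 5)
n=4: window = (5, 4)
n=5: window = (4, 0)
n=6: window = (0, 5)
n=7: window = (5, 8)
n=8: window = (8, 2)
n=9: window = (2, 0)
n=10: window = (0, 8)
n=11: window = (8, 4)
n=12: window = (4, 1)
n=13: window = (1, 0)
n=14: window = (0, 4)
n=15: window = (4, 2)
n=16: window = (2, 6)
n=17: window = (6, 0)
n=18: window = (0, 2)
n=19: window = (2, 1)
n=20: window = (1, 3)
n=21: window = (3, 0)
n=22: window = (0, 1)
n=23: window = (1, 6)
n=24: window = (6, 7)
n=25: window = (7, 0)
n=26: window = (0, 6)
n=27: window = (6, 3)
n=28: window = (3, 9)
n=29: window = (9, 0)
n=30: window = (0, 3)
n=31: window = (3, 7)
n=32: window = (7, 10)
n=33: window = (10, 0)
n=34: window = (0, 7)
n=35: window = (7, 9)
n=36: window = (9, 5)
n=37: window = (5, 0)
n=38: window = (0, 9)
n=39: window = (9, 10)
n=40: window = (10, 8)
window at n=40 equals window at n=0 → period = 40

40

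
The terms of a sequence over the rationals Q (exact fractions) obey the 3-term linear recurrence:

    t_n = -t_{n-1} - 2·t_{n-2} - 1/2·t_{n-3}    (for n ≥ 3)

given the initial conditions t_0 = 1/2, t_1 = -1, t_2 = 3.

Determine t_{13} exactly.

55/8

t_3 = -1·3 + -2·-1 + -1/2·1/2 = -5/4
t_4 = -1·-5/4 + -2·3 + -1/2·-1 = -17/4
t_5 = -1·-17/4 + -2·-5/4 + -1/2·3 = 21/4
t_6 = -1·21/4 + -2·-17/4 + -1/2·-5/4 = 31/8
t_7 = -1·31/8 + -2·21/4 + -1/2·-17/4 = -49/4
t_8 = -1·-49/4 + -2·31/8 + -1/2·21/4 = 15/8
t_9 = -1·15/8 + -2·-49/4 + -1/2·31/8 = 331/16
t_10 = -1·331/16 + -2·15/8 + -1/2·-49/4 = -293/16
t_11 = -1·-293/16 + -2·331/16 + -1/2·15/8 = -24
t_12 = -1·-24 + -2·-293/16 + -1/2·331/16 = 1609/32
t_13 = -1·1609/32 + -2·-24 + -1/2·-293/16 = 55/8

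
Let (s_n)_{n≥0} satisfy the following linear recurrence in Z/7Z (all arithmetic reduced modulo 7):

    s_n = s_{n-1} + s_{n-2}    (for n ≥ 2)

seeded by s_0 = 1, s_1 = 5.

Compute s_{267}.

3

s_2 = 1·5 + 1·1 = 6
s_3 = 1·6 + 1·5 = 4
s_4 = 1·4 + 1·6 = 3
s_5 = 1·3 + 1·4 = 0
s_6 = 1·0 + 1·3 = 3
s_7 = 1·3 + 1·0 = 3
s_8 = 1·3 + 1·3 = 6
s_9 = 1·6 + 1·3 = 2
s_10 = 1·2 + 1·6 = 1
s_11 = 1·1 + 1·2 = 3
s_12 = 1·3 + 1·1 = 4
s_13 = 1·4 + 1·3 = 0
s_14 = 1·0 + 1·4 = 4
s_15 = 1·4 + 1·0 = 4
s_16 = 1·4 + 1·4 = 1
s_17 = 1·1 + 1·4 = 5
(s_16, s_17) = (1, 5) = (s_0, s_1), so the sequence has period 16.
267 ≡ 11 (mod 16), hence s_267 = s_11 = 3.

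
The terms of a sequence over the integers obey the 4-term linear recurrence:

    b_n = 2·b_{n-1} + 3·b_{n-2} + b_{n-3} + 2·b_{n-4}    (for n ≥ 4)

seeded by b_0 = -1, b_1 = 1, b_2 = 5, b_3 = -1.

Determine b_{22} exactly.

8050946375

b_4 = 2·-1 + 3·5 + 1·1 + 2·-1 = 12
b_5 = 2·12 + 3·-1 + 1·5 + 2·1 = 28
b_6 = 2·28 + 3·12 + 1·-1 + 2·5 = 101
b_7 = 2·101 + 3·28 + 1·12 + 2·-1 = 296
b_8 = 2·296 + 3·101 + 1·28 + 2·12 = 947
b_9 = 2·947 + 3·296 + 1·101 + 2·28 = 2939
b_10 = 2·2939 + 3·947 + 1·296 + 2·101 = 9217
b_11 = 2·9217 + 3·2939 + 1·947 + 2·296 = 28790
b_12 = 2·28790 + 3·9217 + 1·2939 + 2·947 = 90064
b_13 = 2·90064 + 3·28790 + 1·9217 + 2·2939 = 281593
b_14 = 2·281593 + 3·90064 + 1·28790 + 2·9217 = 880602
b_15 = 2·880602 + 3·281593 + 1·90064 + 2·28790 = 2753627
b_16 = 2·2753627 + 3·880602 + 1·281593 + 2·90064 = 8610781
b_17 = 2·8610781 + 3·2753627 + 1·880602 + 2·281593 = 26926231
b_18 = 2·26926231 + 3·8610781 + 1·2753627 + 2·880602 = 84199636
b_19 = 2·84199636 + 3·26926231 + 1·8610781 + 2·2753627 = 263296000
b_20 = 2·263296000 + 3·84199636 + 1·26926231 + 2·8610781 = 823338701
b_21 = 2·823338701 + 3·263296000 + 1·84199636 + 2·26926231 = 2574617500
b_22 = 2·2574617500 + 3·823338701 + 1·263296000 + 2·84199636 = 8050946375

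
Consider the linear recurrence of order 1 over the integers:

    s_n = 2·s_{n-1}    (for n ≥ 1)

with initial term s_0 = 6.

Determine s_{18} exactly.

s_1 = 2·6 = 12
s_2 = 2·12 = 24
s_3 = 2·24 = 48
s_4 = 2·48 = 96
s_5 = 2·96 = 192
s_6 = 2·192 = 384
s_7 = 2·384 = 768
s_8 = 2·768 = 1536
s_9 = 2·1536 = 3072
s_10 = 2·3072 = 6144
s_11 = 2·6144 = 12288
s_12 = 2·12288 = 24576
s_13 = 2·24576 = 49152
s_14 = 2·49152 = 98304
s_15 = 2·98304 = 196608
s_16 = 2·196608 = 393216
s_17 = 2·393216 = 786432
s_18 = 2·786432 = 1572864

1572864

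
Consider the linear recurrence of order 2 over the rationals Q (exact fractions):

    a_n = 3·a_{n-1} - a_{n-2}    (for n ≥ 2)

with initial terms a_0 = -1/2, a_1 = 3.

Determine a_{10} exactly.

21587

a_2 = 3·3 + -1·-1/2 = 19/2
a_3 = 3·19/2 + -1·3 = 51/2
a_4 = 3·51/2 + -1·19/2 = 67
a_5 = 3·67 + -1·51/2 = 351/2
a_6 = 3·351/2 + -1·67 = 919/2
a_7 = 3·919/2 + -1·351/2 = 1203
a_8 = 3·1203 + -1·919/2 = 6299/2
a_9 = 3·6299/2 + -1·1203 = 16491/2
a_10 = 3·16491/2 + -1·6299/2 = 21587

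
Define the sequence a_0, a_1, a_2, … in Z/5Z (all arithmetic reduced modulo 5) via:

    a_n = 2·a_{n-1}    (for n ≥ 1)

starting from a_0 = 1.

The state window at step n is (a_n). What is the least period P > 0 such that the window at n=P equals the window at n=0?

4

n=0: window = (1)
n=1: window = (2)
n=2: window = (4)
n=3: window = (3)
n=4: window = (1)
window at n=4 equals window at n=0 → period = 4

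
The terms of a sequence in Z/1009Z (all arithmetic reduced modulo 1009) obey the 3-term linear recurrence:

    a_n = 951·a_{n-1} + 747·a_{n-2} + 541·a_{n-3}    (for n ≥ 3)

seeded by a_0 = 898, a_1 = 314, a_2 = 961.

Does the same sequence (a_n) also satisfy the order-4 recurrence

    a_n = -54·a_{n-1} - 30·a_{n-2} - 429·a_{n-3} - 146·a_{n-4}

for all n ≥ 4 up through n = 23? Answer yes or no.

Terms a_0..a_23: 898, 314, 961, 716, 671, 781, 780, 141, 111, 225, 852, 117, 687, 958, 278, 620, 837, 961, 857, 988, 948, 465, 858, 232
n=4: candidate gives 671, actual a_4 = 671 ✓
n=5: candidate gives 781, actual a_5 = 781 ✓
n=6: candidate gives 780, actual a_6 = 780 ✓
n=7: candidate gives 141, actual a_7 = 141 ✓
n=8: candidate gives 111, actual a_8 = 111 ✓
n=9: candidate gives 225, actual a_9 = 225 ✓
n=10: candidate gives 852, actual a_10 = 852 ✓
n=11: candidate gives 117, actual a_11 = 117 ✓
n=12: candidate gives 687, actual a_12 = 687 ✓
n=13: candidate gives 958, actual a_13 = 958 ✓
n=14: candidate gives 278, actual a_14 = 278 ✓
n=15: candidate gives 620, actual a_15 = 620 ✓
n=16: candidate gives 837, actual a_16 = 837 ✓
n=17: candidate gives 961, actual a_17 = 961 ✓
n=18: candidate gives 857, actual a_18 = 857 ✓
n=19: candidate gives 988, actual a_19 = 988 ✓
n=20: candidate gives 948, actual a_20 = 948 ✓
n=21: candidate gives 465, actual a_21 = 465 ✓
n=22: candidate gives 858, actual a_22 = 858 ✓
n=23: candidate gives 232, actual a_23 = 232 ✓

yes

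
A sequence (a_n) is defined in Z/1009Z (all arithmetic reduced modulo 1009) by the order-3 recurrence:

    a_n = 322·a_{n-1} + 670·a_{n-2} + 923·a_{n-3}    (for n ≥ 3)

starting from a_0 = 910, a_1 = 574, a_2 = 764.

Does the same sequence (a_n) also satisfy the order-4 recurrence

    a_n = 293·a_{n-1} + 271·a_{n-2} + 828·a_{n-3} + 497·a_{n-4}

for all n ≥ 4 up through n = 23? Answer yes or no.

no

Terms a_0..a_23: 910, 574, 764, 405, 643, 11, 967, 97, 130, 481, 561, 349, 904, 424, 849, 439, 721, 237, 986, 586, 541, 733, 213, 598
n=4: candidate gives 73, actual a_4 = 643 ✗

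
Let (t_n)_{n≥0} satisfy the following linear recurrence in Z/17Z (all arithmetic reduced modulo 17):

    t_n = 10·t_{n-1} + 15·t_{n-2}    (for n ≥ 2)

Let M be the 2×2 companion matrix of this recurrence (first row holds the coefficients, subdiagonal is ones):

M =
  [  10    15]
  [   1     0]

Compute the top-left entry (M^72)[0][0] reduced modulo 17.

(M^72)[0][0] is the top entry after applying M 72 times to the unit state (1, 0). Equivalently it is h_{73} for the auxiliary sequence (h_n) obeying the same recurrence with h_1 = 1 and h_i = 0 for 0 ≤ i < 1:
h_2 = 10·1 + 15·0 = 10
h_3 = 10·10 + 15·1 = 13
h_4 = 10·13 + 15·10 = 8
h_5 = 10·8 + 15·13 = 3
h_6 = 10·3 + 15·8 = 14
h_7 = 10·14 + 15·3 = 15
h_8 = 10·15 + 15·14 = 3
h_9 = 10·3 + 15·15 = 0
h_10 = 10·0 + 15·3 = 11
h_11 = 10·11 + 15·0 = 8
h_12 = 10·8 + 15·11 = 7
h_13 = 10·7 + 15·8 = 3
h_14 = 10·3 + 15·7 = 16
h_15 = 10·16 + 15·3 = 1
h_16 = 10·1 + 15·16 = 12
h_17 = 10·12 + 15·1 = 16
h_18 = 10·16 + 15·12 = 0
h_19 = 10·0 + 15·16 = 2
h_20 = 10·2 + 15·0 = 3
h_21 = 10·3 + 15·2 = 9
h_22 = 10·9 + 15·3 = 16
h_23 = 10·16 + 15·9 = 6
h_24 = 10·6 + 15·16 = 11
h_25 = 10·11 + 15·6 = 13
h_26 = 10·13 + 15·11 = 6
h_27 = 10·6 + 15·13 = 0
h_28 = 10·0 + 15·6 = 5
h_29 = 10·5 + 15·0 = 16
h_30 = 10·16 + 15·5 = 14
h_31 = 10·14 + 15·16 = 6
h_32 = 10·6 + 15·14 = 15
h_33 = 10·15 + 15·6 = 2
h_34 = 10·2 + 15·15 = 7
h_35 = 10·7 + 15·2 = 15
h_36 = 10·15 + 15·7 = 0
h_37 = 10·0 + 15·15 = 4
h_38 = 10·4 + 15·0 = 6
h_39 = 10·6 + 15·4 = 1
h_40 = 10·1 + 15·6 = 15
h_41 = 10·15 + 15·1 = 12
h_42 = 10·12 + 15·15 = 5
h_43 = 10·5 + 15·12 = 9
h_44 = 10·9 + 15·5 = 12
h_45 = 10·12 + 15·9 = 0
h_46 = 10·0 + 15·12 = 10
h_47 = 10·10 + 15·0 = 15
h_48 = 10·15 + 15·10 = 11
h_49 = 10·11 + 15·15 = 12
h_50 = 10·12 + 15·11 = 13
h_51 = 10·13 + 15·12 = 4
h_52 = 10·4 + 15·13 = 14
h_53 = 10·14 + 15·4 = 13
h_54 = 10·13 + 15·14 = 0
h_55 = 10·0 + 15·13 = 8
h_56 = 10·8 + 15·0 = 12
h_57 = 10·12 + 15·8 = 2
h_58 = 10·2 + 15·12 = 13
h_59 = 10·13 + 15·2 = 7
h_60 = 10·7 + 15·13 = 10
h_61 = 10·10 + 15·7 = 1
h_62 = 10·1 + 15·10 = 7
h_63 = 10·7 + 15·1 = 0
h_64 = 10·0 + 15·7 = 3
h_65 = 10·3 + 15·0 = 13
h_66 = 10·13 + 15·3 = 5
h_67 = 10·5 + 15·13 = 7
h_68 = 10·7 + 15·5 = 9
h_69 = 10·9 + 15·7 = 8
h_70 = 10·8 + 15·9 = 11
h_71 = 10·11 + 15·8 = 9
h_72 = 10·9 + 15·11 = 0
h_73 = 10·0 + 15·9 = 16

16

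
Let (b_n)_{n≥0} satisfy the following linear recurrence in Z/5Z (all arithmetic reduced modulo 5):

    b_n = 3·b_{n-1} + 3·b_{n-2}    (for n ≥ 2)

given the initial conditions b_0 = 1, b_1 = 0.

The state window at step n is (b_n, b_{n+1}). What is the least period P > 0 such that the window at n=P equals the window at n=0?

n=0: window = (1, 0)
n=1: window = (0, 3)
n=2: window = (3, 4)
n=3: window = (4, 1)
n=4: window = (1, 0)
window at n=4 equals window at n=0 → period = 4

4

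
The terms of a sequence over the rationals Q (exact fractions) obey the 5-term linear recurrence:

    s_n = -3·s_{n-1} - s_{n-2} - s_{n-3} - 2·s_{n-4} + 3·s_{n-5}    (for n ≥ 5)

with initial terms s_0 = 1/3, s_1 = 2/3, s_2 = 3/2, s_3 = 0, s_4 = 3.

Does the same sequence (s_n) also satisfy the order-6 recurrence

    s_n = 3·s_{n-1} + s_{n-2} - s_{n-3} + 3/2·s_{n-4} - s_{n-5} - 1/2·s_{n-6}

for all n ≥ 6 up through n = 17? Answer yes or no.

no

Terms s_0..s_17: 1/3, 2/3, 3/2, 0, 3, -65/6, 57/2, -439/6, 1175/6, -3073/6, 3973/3, -20549/6, 53107/6, -137047/6, 58912, -455770/3, 1175167/3, -6059519/6
n=6: candidate gives -337/12, actual s_6 = 57/2 ✗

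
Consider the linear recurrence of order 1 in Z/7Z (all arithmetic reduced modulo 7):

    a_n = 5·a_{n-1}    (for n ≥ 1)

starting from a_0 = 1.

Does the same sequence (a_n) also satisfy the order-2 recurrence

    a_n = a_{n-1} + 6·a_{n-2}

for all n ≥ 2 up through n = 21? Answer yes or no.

Terms a_0..a_21: 1, 5, 4, 6, 2, 3, 1, 5, 4, 6, 2, 3, 1, 5, 4, 6, 2, 3, 1, 5, 4, 6
n=2: candidate gives 4, actual a_2 = 4 ✓
n=3: candidate gives 6, actual a_3 = 6 ✓
n=4: candidate gives 2, actual a_4 = 2 ✓
n=5: candidate gives 3, actual a_5 = 3 ✓
n=6: candidate gives 1, actual a_6 = 1 ✓
n=7: candidate gives 5, actual a_7 = 5 ✓
n=8: candidate gives 4, actual a_8 = 4 ✓
n=9: candidate gives 6, actual a_9 = 6 ✓
n=10: candidate gives 2, actual a_10 = 2 ✓
n=11: candidate gives 3, actual a_11 = 3 ✓
n=12: candidate gives 1, actual a_12 = 1 ✓
n=13: candidate gives 5, actual a_13 = 5 ✓
n=14: candidate gives 4, actual a_14 = 4 ✓
n=15: candidate gives 6, actual a_15 = 6 ✓
n=16: candidate gives 2, actual a_16 = 2 ✓
n=17: candidate gives 3, actual a_17 = 3 ✓
n=18: candidate gives 1, actual a_18 = 1 ✓
n=19: candidate gives 5, actual a_19 = 5 ✓
n=20: candidate gives 4, actual a_20 = 4 ✓
n=21: candidate gives 6, actual a_21 = 6 ✓

yes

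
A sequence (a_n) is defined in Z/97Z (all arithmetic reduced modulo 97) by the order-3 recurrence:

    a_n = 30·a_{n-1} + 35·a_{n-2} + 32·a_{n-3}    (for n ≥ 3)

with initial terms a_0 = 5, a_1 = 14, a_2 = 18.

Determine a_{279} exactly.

a_3 = 30·18 + 35·14 + 32·5 = 26
a_4 = 30·26 + 35·18 + 32·14 = 15
a_5 = 30·15 + 35·26 + 32·18 = 93
a_6 = 30·93 + 35·15 + 32·26 = 73
a_7 = 30·73 + 35·93 + 32·15 = 8
a_8 = 30·8 + 35·73 + 32·93 = 48
Continuing the recurrence:
  a_9 = 79;  a_10 = 38;  a_11 = 9;  a_12 = 54;  a_13 = 47;  a_14 = 96
  a_15 = 45;  a_16 = 6;  a_17 = 74;  a_18 = 87;  a_19 = 57;  a_20 = 42
  a_21 = 25;  a_22 = 67;  a_23 = 58;  a_24 = 35;  a_25 = 83;  a_26 = 42
  a_27 = 47;  a_28 = 7;  a_29 = 95;  a_30 = 40;  a_31 = 93;  a_32 = 52
  a_33 = 81;  a_34 = 48;  a_35 = 22;  a_36 = 82;  a_37 = 13;  a_38 = 84
  a_39 = 70;  a_40 = 24;  a_41 = 38;  a_42 = 49;  a_43 = 76;  a_44 = 70
  a_45 = 23;  a_46 = 43;  a_47 = 67;  a_48 = 80;  a_49 = 10;  a_50 = 6
  a_51 = 83;  a_52 = 13;  a_53 = 92;  a_54 = 51;  a_55 = 25;  a_56 = 47
  a_57 = 37;  a_58 = 63;  a_59 = 33;  a_60 = 14;  a_61 = 2;  a_62 = 54
  a_63 = 4;  a_64 = 37;  a_65 = 68;  a_66 = 68;  a_67 = 75;  a_68 = 16
  a_69 = 43;  a_70 = 79;  a_71 = 22;  a_72 = 48;  a_73 = 82;  a_74 = 91
  a_75 = 55;  a_76 = 87;  a_77 = 75;  a_78 = 71;  a_79 = 70;  a_80 = 1
  a_81 = 96;  a_82 = 14;  a_83 = 29;  a_84 = 67;  a_85 = 78;  a_86 = 84
  a_87 = 22;  a_88 = 82;  a_89 = 1;  a_90 = 15;  a_91 = 5;  a_92 = 28
  a_93 = 40;  a_94 = 12;  a_95 = 37;  a_96 = 94;  a_97 = 37;  a_98 = 55
  a_99 = 36;  a_100 = 18;  a_101 = 68;  a_102 = 39;  a_103 = 52;  a_104 = 57
  a_105 = 25;  a_106 = 44;  a_107 = 42;  a_108 = 11;  a_109 = 7;  a_110 = 96
  a_111 = 82;  a_112 = 30;  a_113 = 52;  a_114 = 93;  a_115 = 41;  a_116 = 38
  a_117 = 22;  a_118 = 4;  a_119 = 69;  a_120 = 4;  a_121 = 44;  a_122 = 79
  a_123 = 61;  a_124 = 86;  a_125 = 65;  a_126 = 25;  a_127 = 54;  a_128 = 16
  a_129 = 66;  a_130 = 0;  a_131 = 9;  a_132 = 54;  a_133 = 92;  a_134 = 88
  a_135 = 22;  a_136 = 88;  a_137 = 18;  a_138 = 56;  a_139 = 82;  a_140 = 49
  a_141 = 21;  a_142 = 22;  a_143 = 53;  a_144 = 25;  a_145 = 11;  a_146 = 88
  a_147 = 42;  a_148 = 36;  a_149 = 31;  a_150 = 42;  a_151 = 5;  a_152 = 90
  a_153 = 48;  a_154 = 94;  a_155 = 8;  a_156 = 22;  a_157 = 68;  a_158 = 59
  a_159 = 4;  a_160 = 93;  a_161 = 65;  a_162 = 95;  a_163 = 50;  a_164 = 18
  a_165 = 92;  a_166 = 43;  a_167 = 42;  a_168 = 83;  a_169 = 1;  a_170 = 11
  a_171 = 14;  a_172 = 61;  a_173 = 53;  a_174 = 2;  a_175 = 84;  a_176 = 18
  a_177 = 52;  a_178 = 28;  a_179 = 35;  a_180 = 8;  a_181 = 33;  a_182 = 62
  a_183 = 70;  a_184 = 88;  a_185 = 90;  a_186 = 66;  a_187 = 89;  a_188 = 3
  a_189 = 79;  a_190 = 85;  a_191 = 76;  a_192 = 23;  a_193 = 56;  a_194 = 67
  a_195 = 50;  a_196 = 11;  a_197 = 53;  a_198 = 83;  a_199 = 41;  a_200 = 11
  a_201 = 56;  a_202 = 79;  a_203 = 26;  a_204 = 2;  a_205 = 6;  a_206 = 15
  a_207 = 45;  a_208 = 30;  a_209 = 45;  a_210 = 57;  a_211 = 74;  a_212 = 29
  a_213 = 46;  a_214 = 10;  a_215 = 25;  a_216 = 50;  a_217 = 76;  a_218 = 77
  a_219 = 71;  a_220 = 79;  a_221 = 44;  a_222 = 52;  a_223 = 2;  a_224 = 87
  a_225 = 76;  a_226 = 54;  a_227 = 80;  a_228 = 29;  a_229 = 63;  a_230 = 33
  a_231 = 49;  a_232 = 82;  a_233 = 90;  a_234 = 57;  a_235 = 15;  a_236 = 87
  a_237 = 12;  a_238 = 5;  a_239 = 56;  a_240 = 8;  a_241 = 32;  a_242 = 25
  a_243 = 89;  a_244 = 10;  a_245 = 44;  a_246 = 56;  a_247 = 48;  a_248 = 55
  a_249 = 78;  a_250 = 78;  a_251 = 40;  a_252 = 24;  a_253 = 57;  a_254 = 47
  a_255 = 2;  a_256 = 37;  a_257 = 65;  a_258 = 11;  a_259 = 6;  a_260 = 26
  a_261 = 81;  a_262 = 40;  a_263 = 17;  a_264 = 40;  a_265 = 68;  a_266 = 7
  a_267 = 87;  a_268 = 84;  a_269 = 66;  a_270 = 41;  a_271 = 20;  a_272 = 73
  a_273 = 31;  a_274 = 51;  a_275 = 4;  a_276 = 84;  a_277 = 24
a_278 = 30·24 + 35·84 + 32·4 = 5
a_279 = 30·5 + 35·24 + 32·84 = 89

89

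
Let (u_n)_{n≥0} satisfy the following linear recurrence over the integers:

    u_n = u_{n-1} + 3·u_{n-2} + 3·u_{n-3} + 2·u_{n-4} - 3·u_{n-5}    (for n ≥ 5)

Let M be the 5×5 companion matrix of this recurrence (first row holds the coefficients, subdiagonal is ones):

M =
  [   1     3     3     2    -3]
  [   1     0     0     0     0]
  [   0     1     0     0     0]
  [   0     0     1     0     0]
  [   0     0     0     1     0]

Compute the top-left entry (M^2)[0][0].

4

(M^2)[0][0] is the top entry after applying M 2 times to the unit state (1, 0, 0, 0, 0). Equivalently it is h_{6} for the auxiliary sequence (h_n) obeying the same recurrence with h_4 = 1 and h_i = 0 for 0 ≤ i < 4:
h_5 = 1·1 + 3·0 + 3·0 + 2·0 + -3·0 = 1
h_6 = 1·1 + 3·1 + 3·0 + 2·0 + -3·0 = 4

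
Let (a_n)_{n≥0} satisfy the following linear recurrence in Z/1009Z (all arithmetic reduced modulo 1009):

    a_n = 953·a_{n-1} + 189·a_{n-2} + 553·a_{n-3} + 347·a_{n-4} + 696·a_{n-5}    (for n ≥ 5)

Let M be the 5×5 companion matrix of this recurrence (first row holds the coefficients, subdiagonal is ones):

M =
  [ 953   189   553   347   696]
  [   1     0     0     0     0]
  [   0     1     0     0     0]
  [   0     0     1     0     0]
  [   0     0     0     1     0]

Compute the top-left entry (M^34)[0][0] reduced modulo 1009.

343

(M^34)[0][0] is the top entry after applying M 34 times to the unit state (1, 0, 0, 0, 0). Equivalently it is h_{38} for the auxiliary sequence (h_n) obeying the same recurrence with h_4 = 1 and h_i = 0 for 0 ≤ i < 4:
h_5 = 953·1 + 189·0 + 553·0 + 347·0 + 696·0 = 953
h_6 = 953·953 + 189·1 + 553·0 + 347·0 + 696·0 = 298
h_7 = 953·298 + 189·953 + 553·1 + 347·0 + 696·0 = 524
h_8 = 953·524 + 189·298 + 553·953 + 347·1 + 696·0 = 393
h_9 = 953·393 + 189·524 + 553·298 + 347·953 + 696·1 = 97
h_10 = 953·97 + 189·393 + 553·524 + 347·298 + 696·953 = 276
h_11 = 953·276 + 189·97 + 553·393 + 347·524 + 696·298 = 6
h_12 = 953·6 + 189·276 + 553·97 + 347·393 + 696·524 = 135
h_13 = 953·135 + 189·6 + 553·276 + 347·97 + 696·393 = 348
h_14 = 953·348 + 189·135 + 553·6 + 347·276 + 696·97 = 90
h_15 = 953·90 + 189·348 + 553·135 + 347·6 + 696·276 = 631
h_16 = 953·631 + 189·90 + 553·348 + 347·135 + 696·6 = 132
h_17 = 953·132 + 189·631 + 553·90 + 347·348 + 696·135 = 1005
h_18 = 953·1005 + 189·132 + 553·631 + 347·90 + 696·348 = 784
h_19 = 953·784 + 189·1005 + 553·132 + 347·631 + 696·90 = 170
h_20 = 953·170 + 189·784 + 553·1005 + 347·132 + 696·631 = 889
h_21 = 953·889 + 189·170 + 553·784 + 347·1005 + 696·132 = 873
h_22 = 953·873 + 189·889 + 553·170 + 347·784 + 696·1005 = 105
h_23 = 953·105 + 189·873 + 553·889 + 347·170 + 696·784 = 192
h_24 = 953·192 + 189·105 + 553·873 + 347·889 + 696·170 = 475
h_25 = 953·475 + 189·192 + 553·105 + 347·873 + 696·889 = 608
h_26 = 953·608 + 189·475 + 553·192 + 347·105 + 696·873 = 764
h_27 = 953·764 + 189·608 + 553·475 + 347·192 + 696·105 = 277
h_28 = 953·277 + 189·764 + 553·608 + 347·475 + 696·192 = 761
h_29 = 953·761 + 189·277 + 553·764 + 347·608 + 696·475 = 120
h_30 = 953·120 + 189·761 + 553·277 + 347·764 + 696·608 = 845
h_31 = 953·845 + 189·120 + 553·761 + 347·277 + 696·764 = 930
h_32 = 953·930 + 189·845 + 553·120 + 347·761 + 696·277 = 219
h_33 = 953·219 + 189·930 + 553·845 + 347·120 + 696·761 = 368
h_34 = 953·368 + 189·219 + 553·930 + 347·845 + 696·120 = 681
h_35 = 953·681 + 189·368 + 553·219 + 347·930 + 696·845 = 876
h_36 = 953·876 + 189·681 + 553·368 + 347·219 + 696·930 = 457
h_37 = 953·457 + 189·876 + 553·681 + 347·368 + 696·219 = 584
h_38 = 953·584 + 189·457 + 553·876 + 347·681 + 696·368 = 343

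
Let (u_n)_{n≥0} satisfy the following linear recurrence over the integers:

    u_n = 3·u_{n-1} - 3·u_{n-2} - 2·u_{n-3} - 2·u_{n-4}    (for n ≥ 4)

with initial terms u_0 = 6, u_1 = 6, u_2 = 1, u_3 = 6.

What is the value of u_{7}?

-309

u_4 = 3·6 + -3·1 + -2·6 + -2·6 = -9
u_5 = 3·-9 + -3·6 + -2·1 + -2·6 = -59
u_6 = 3·-59 + -3·-9 + -2·6 + -2·1 = -164
u_7 = 3·-164 + -3·-59 + -2·-9 + -2·6 = -309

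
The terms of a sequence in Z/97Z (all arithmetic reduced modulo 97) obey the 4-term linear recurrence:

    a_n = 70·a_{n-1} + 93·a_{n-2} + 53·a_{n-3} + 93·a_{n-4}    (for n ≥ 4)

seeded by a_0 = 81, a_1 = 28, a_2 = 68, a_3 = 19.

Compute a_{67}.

a_4 = 70·19 + 93·68 + 53·28 + 93·81 = 84
a_5 = 70·84 + 93·19 + 53·68 + 93·28 = 81
a_6 = 70·81 + 93·84 + 53·19 + 93·68 = 55
a_7 = 70·55 + 93·81 + 53·84 + 93·19 = 45
a_8 = 70·45 + 93·55 + 53·81 + 93·84 = 0
a_9 = 70·0 + 93·45 + 53·55 + 93·81 = 83
a_10 = 70·83 + 93·0 + 53·45 + 93·55 = 21
a_11 = 70·21 + 93·83 + 53·0 + 93·45 = 85
a_12 = 70·85 + 93·21 + 53·83 + 93·0 = 80
a_13 = 70·80 + 93·85 + 53·21 + 93·83 = 27
a_14 = 70·27 + 93·80 + 53·85 + 93·21 = 74
a_15 = 70·74 + 93·27 + 53·80 + 93·85 = 48
a_16 = 70·48 + 93·74 + 53·27 + 93·80 = 4
a_17 = 70·4 + 93·48 + 53·74 + 93·27 = 22
a_18 = 70·22 + 93·4 + 53·48 + 93·74 = 86
a_19 = 70·86 + 93·22 + 53·4 + 93·48 = 35
a_20 = 70·35 + 93·86 + 53·22 + 93·4 = 55
a_21 = 70·55 + 93·35 + 53·86 + 93·22 = 32
a_22 = 70·32 + 93·55 + 53·35 + 93·86 = 39
a_23 = 70·39 + 93·32 + 53·55 + 93·35 = 42
a_24 = 70·42 + 93·39 + 53·32 + 93·55 = 89
a_25 = 70·89 + 93·42 + 53·39 + 93·32 = 47
a_26 = 70·47 + 93·89 + 53·42 + 93·39 = 57
a_27 = 70·57 + 93·47 + 53·89 + 93·42 = 9
a_28 = 70·9 + 93·57 + 53·47 + 93·89 = 15
a_29 = 70·15 + 93·9 + 53·57 + 93·47 = 64
a_30 = 70·64 + 93·15 + 53·9 + 93·57 = 13
a_31 = 70·13 + 93·64 + 53·15 + 93·9 = 55
a_32 = 70·55 + 93·13 + 53·64 + 93·15 = 49
a_33 = 70·49 + 93·55 + 53·13 + 93·64 = 54
a_34 = 70·54 + 93·49 + 53·55 + 93·13 = 45
a_35 = 70·45 + 93·54 + 53·49 + 93·55 = 73
a_36 = 70·73 + 93·45 + 53·54 + 93·49 = 30
a_37 = 70·30 + 93·73 + 53·45 + 93·54 = 0
a_38 = 70·0 + 93·30 + 53·73 + 93·45 = 77
a_39 = 70·77 + 93·0 + 53·30 + 93·73 = 92
a_40 = 70·92 + 93·77 + 53·0 + 93·30 = 95
a_41 = 70·95 + 93·92 + 53·77 + 93·0 = 81
a_42 = 70·81 + 93·95 + 53·92 + 93·77 = 61
a_43 = 70·61 + 93·81 + 53·95 + 93·92 = 77
a_44 = 70·77 + 93·61 + 53·81 + 93·95 = 38
a_45 = 70·38 + 93·77 + 53·61 + 93·81 = 23
a_46 = 70·23 + 93·38 + 53·77 + 93·61 = 57
a_47 = 70·57 + 93·23 + 53·38 + 93·77 = 75
a_48 = 70·75 + 93·57 + 53·23 + 93·38 = 75
a_49 = 70·75 + 93·75 + 53·57 + 93·23 = 22
a_50 = 70·22 + 93·75 + 53·75 + 93·57 = 40
a_51 = 70·40 + 93·22 + 53·75 + 93·75 = 82
a_52 = 70·82 + 93·40 + 53·22 + 93·75 = 44
a_53 = 70·44 + 93·82 + 53·40 + 93·22 = 31
a_54 = 70·31 + 93·44 + 53·82 + 93·40 = 69
a_55 = 70·69 + 93·31 + 53·44 + 93·82 = 17
a_56 = 70·17 + 93·69 + 53·31 + 93·44 = 53
a_57 = 70·53 + 93·17 + 53·69 + 93·31 = 94
a_58 = 70·94 + 93·53 + 53·17 + 93·69 = 9
a_59 = 70·9 + 93·94 + 53·53 + 93·17 = 85
a_60 = 70·85 + 93·9 + 53·94 + 93·53 = 14
a_61 = 70·14 + 93·85 + 53·9 + 93·94 = 62
a_62 = 70·62 + 93·14 + 53·85 + 93·9 = 23
a_63 = 70·23 + 93·62 + 53·14 + 93·85 = 18
a_64 = 70·18 + 93·23 + 53·62 + 93·14 = 33
a_65 = 70·33 + 93·18 + 53·23 + 93·62 = 8
a_66 = 70·8 + 93·33 + 53·18 + 93·23 = 29
a_67 = 70·29 + 93·8 + 53·33 + 93·18 = 86

86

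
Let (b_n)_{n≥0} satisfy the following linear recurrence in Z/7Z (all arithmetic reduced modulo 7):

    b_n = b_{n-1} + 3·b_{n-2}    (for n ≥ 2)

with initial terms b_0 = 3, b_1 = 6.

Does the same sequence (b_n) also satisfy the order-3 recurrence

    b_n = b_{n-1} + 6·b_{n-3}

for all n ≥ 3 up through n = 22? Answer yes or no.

Terms b_0..b_22: 3, 6, 1, 5, 1, 2, 5, 4, 5, 3, 4, 6, 4, 1, 6, 2, 6, 5, 2, 3, 2, 4, 3
n=3: candidate gives 5, actual b_3 = 5 ✓
n=4: candidate gives 6, actual b_4 = 1 ✗

no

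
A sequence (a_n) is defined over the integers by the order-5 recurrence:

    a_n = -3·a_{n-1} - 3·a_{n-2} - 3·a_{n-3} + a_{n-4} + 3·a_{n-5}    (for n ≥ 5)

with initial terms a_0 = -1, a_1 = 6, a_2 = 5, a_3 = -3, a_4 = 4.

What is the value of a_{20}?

4480495

a_5 = -3·4 + -3·-3 + -3·5 + 1·6 + 3·-1 = -15
a_6 = -3·-15 + -3·4 + -3·-3 + 1·5 + 3·6 = 65
a_7 = -3·65 + -3·-15 + -3·4 + 1·-3 + 3·5 = -150
a_8 = -3·-150 + -3·65 + -3·-15 + 1·4 + 3·-3 = 295
a_9 = -3·295 + -3·-150 + -3·65 + 1·-15 + 3·4 = -633
a_10 = -3·-633 + -3·295 + -3·-150 + 1·65 + 3·-15 = 1484
a_11 = -3·1484 + -3·-633 + -3·295 + 1·-150 + 3·65 = -3393
a_12 = -3·-3393 + -3·1484 + -3·-633 + 1·295 + 3·-150 = 7471
a_13 = -3·7471 + -3·-3393 + -3·1484 + 1·-633 + 3·295 = -16434
a_14 = -3·-16434 + -3·7471 + -3·-3393 + 1·1484 + 3·-633 = 36653
a_15 = -3·36653 + -3·-16434 + -3·7471 + 1·-3393 + 3·1484 = -82011
a_16 = -3·-82011 + -3·36653 + -3·-16434 + 1·7471 + 3·-3393 = 182668
a_17 = -3·182668 + -3·-82011 + -3·36653 + 1·-16434 + 3·7471 = -405951
a_18 = -3·-405951 + -3·182668 + -3·-82011 + 1·36653 + 3·-16434 = 903233
a_19 = -3·903233 + -3·-405951 + -3·182668 + 1·-82011 + 3·36653 = -2011902
a_20 = -3·-2011902 + -3·903233 + -3·-405951 + 1·182668 + 3·-82011 = 4480495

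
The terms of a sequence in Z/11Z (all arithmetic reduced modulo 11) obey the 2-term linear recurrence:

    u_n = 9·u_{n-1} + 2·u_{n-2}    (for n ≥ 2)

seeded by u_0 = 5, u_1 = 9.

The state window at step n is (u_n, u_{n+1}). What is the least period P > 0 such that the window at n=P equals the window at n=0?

n=0: window = (5, 9)
n=1: window = (9, 3)
n=2: window = (3, 1)
n=3: window = (1, 4)
n=4: window = (4, 5)
n=5: window = (5, 9)
window at n=5 equals window at n=0 → period = 5

5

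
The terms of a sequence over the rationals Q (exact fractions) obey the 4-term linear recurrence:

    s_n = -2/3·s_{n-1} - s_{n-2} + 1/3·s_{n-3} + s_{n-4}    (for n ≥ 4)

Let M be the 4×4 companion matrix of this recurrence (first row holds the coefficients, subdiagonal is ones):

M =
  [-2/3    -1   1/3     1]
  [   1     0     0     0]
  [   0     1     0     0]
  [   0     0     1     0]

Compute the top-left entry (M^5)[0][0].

(M^5)[0][0] is the top entry after applying M 5 times to the unit state (1, 0, 0, 0). Equivalently it is h_{8} for the auxiliary sequence (h_n) obeying the same recurrence with h_3 = 1 and h_i = 0 for 0 ≤ i < 3:
h_4 = -2/3·1 + -1·0 + 1/3·0 + 1·0 = -2/3
h_5 = -2/3·-2/3 + -1·1 + 1/3·0 + 1·0 = -5/9
h_6 = -2/3·-5/9 + -1·-2/3 + 1/3·1 + 1·0 = 37/27
h_7 = -2/3·37/27 + -1·-5/9 + 1/3·-2/3 + 1·1 = 34/81
h_8 = -2/3·34/81 + -1·37/27 + 1/3·-5/9 + 1·-2/3 = -608/243

-608/243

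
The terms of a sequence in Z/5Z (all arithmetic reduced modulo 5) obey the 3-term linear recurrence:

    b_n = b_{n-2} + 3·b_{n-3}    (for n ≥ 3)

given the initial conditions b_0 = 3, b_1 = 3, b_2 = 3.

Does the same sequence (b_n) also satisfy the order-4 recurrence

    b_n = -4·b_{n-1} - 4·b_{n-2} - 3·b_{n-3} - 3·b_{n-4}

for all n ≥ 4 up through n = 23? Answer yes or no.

yes

Terms b_0..b_23: 3, 3, 3, 2, 2, 1, 3, 2, 1, 1, 2, 4, 0, 0, 2, 0, 2, 1, 2, 2, 0, 3, 1, 3
n=4: candidate gives 2, actual b_4 = 2 ✓
n=5: candidate gives 1, actual b_5 = 1 ✓
n=6: candidate gives 3, actual b_6 = 3 ✓
n=7: candidate gives 2, actual b_7 = 2 ✓
n=8: candidate gives 1, actual b_8 = 1 ✓
n=9: candidate gives 1, actual b_9 = 1 ✓
n=10: candidate gives 2, actual b_10 = 2 ✓
n=11: candidate gives 4, actual b_11 = 4 ✓
n=12: candidate gives 0, actual b_12 = 0 ✓
n=13: candidate gives 0, actual b_13 = 0 ✓
n=14: candidate gives 2, actual b_14 = 2 ✓
n=15: candidate gives 0, actual b_15 = 0 ✓
n=16: candidate gives 2, actual b_16 = 2 ✓
n=17: candidate gives 1, actual b_17 = 1 ✓
n=18: candidate gives 2, actual b_18 = 2 ✓
n=19: candidate gives 2, actual b_19 = 2 ✓
n=20: candidate gives 0, actual b_20 = 0 ✓
n=21: candidate gives 3, actual b_21 = 3 ✓
n=22: candidate gives 1, actual b_22 = 1 ✓
n=23: candidate gives 3, actual b_23 = 3 ✓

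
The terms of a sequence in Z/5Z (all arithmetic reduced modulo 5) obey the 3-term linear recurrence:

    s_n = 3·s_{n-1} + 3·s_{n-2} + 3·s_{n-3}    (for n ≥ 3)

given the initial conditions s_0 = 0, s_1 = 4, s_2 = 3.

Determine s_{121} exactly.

2

s_3 = 3·3 + 3·4 + 3·0 = 1
s_4 = 3·1 + 3·3 + 3·4 = 4
s_5 = 3·4 + 3·1 + 3·3 = 4
s_6 = 3·4 + 3·4 + 3·1 = 2
s_7 = 3·2 + 3·4 + 3·4 = 0
s_8 = 3·0 + 3·2 + 3·4 = 3
s_9 = 3·3 + 3·0 + 3·2 = 0
s_10 = 3·0 + 3·3 + 3·0 = 4
s_11 = 3·4 + 3·0 + 3·3 = 1
s_12 = 3·1 + 3·4 + 3·0 = 0
s_13 = 3·0 + 3·1 + 3·4 = 0
s_14 = 3·0 + 3·0 + 3·1 = 3
s_15 = 3·3 + 3·0 + 3·0 = 4
s_16 = 3·4 + 3·3 + 3·0 = 1
s_17 = 3·1 + 3·4 + 3·3 = 4
s_18 = 3·4 + 3·1 + 3·4 = 2
s_19 = 3·2 + 3·4 + 3·1 = 1
s_20 = 3·1 + 3·2 + 3·4 = 1
s_21 = 3·1 + 3·1 + 3·2 = 2
s_22 = 3·2 + 3·1 + 3·1 = 2
s_23 = 3·2 + 3·2 + 3·1 = 0
s_24 = 3·0 + 3·2 + 3·2 = 2
s_25 = 3·2 + 3·0 + 3·2 = 2
s_26 = 3·2 + 3·2 + 3·0 = 2
s_27 = 3·2 + 3·2 + 3·2 = 3
s_28 = 3·3 + 3·2 + 3·2 = 1
s_29 = 3·1 + 3·3 + 3·2 = 3
s_30 = 3·3 + 3·1 + 3·3 = 1
s_31 = 3·1 + 3·3 + 3·1 = 0
s_32 = 3·0 + 3·1 + 3·3 = 2
s_33 = 3·2 + 3·0 + 3·1 = 4
s_34 = 3·4 + 3·2 + 3·0 = 3
s_35 = 3·3 + 3·4 + 3·2 = 2
s_36 = 3·2 + 3·3 + 3·4 = 2
s_37 = 3·2 + 3·2 + 3·3 = 1
s_38 = 3·1 + 3·2 + 3·2 = 0
s_39 = 3·0 + 3·1 + 3·2 = 4
s_40 = 3·4 + 3·0 + 3·1 = 0
s_41 = 3·0 + 3·4 + 3·0 = 2
s_42 = 3·2 + 3·0 + 3·4 = 3
s_43 = 3·3 + 3·2 + 3·0 = 0
s_44 = 3·0 + 3·3 + 3·2 = 0
s_45 = 3·0 + 3·0 + 3·3 = 4
s_46 = 3·4 + 3·0 + 3·0 = 2
s_47 = 3·2 + 3·4 + 3·0 = 3
s_48 = 3·3 + 3·2 + 3·4 = 2
s_49 = 3·2 + 3·3 + 3·2 = 1
s_50 = 3·1 + 3·2 + 3·3 = 3
s_51 = 3·3 + 3·1 + 3·2 = 3
s_52 = 3·3 + 3·3 + 3·1 = 1
s_53 = 3·1 + 3·3 + 3·3 = 1
s_54 = 3·1 + 3·1 + 3·3 = 0
s_55 = 3·0 + 3·1 + 3·1 = 1
s_56 = 3·1 + 3·0 + 3·1 = 1
s_57 = 3·1 + 3·1 + 3·0 = 1
s_58 = 3·1 + 3·1 + 3·1 = 4
s_59 = 3·4 + 3·1 + 3·1 = 3
s_60 = 3·3 + 3·4 + 3·1 = 4
s_61 = 3·4 + 3·3 + 3·4 = 3
s_62 = 3·3 + 3·4 + 3·3 = 0
s_63 = 3·0 + 3·3 + 3·4 = 1
s_64 = 3·1 + 3·0 + 3·3 = 2
s_65 = 3·2 + 3·1 + 3·0 = 4
s_66 = 3·4 + 3·2 + 3·1 = 1
s_67 = 3·1 + 3·4 + 3·2 = 1
s_68 = 3·1 + 3·1 + 3·4 = 3
s_69 = 3·3 + 3·1 + 3·1 = 0
s_70 = 3·0 + 3·3 + 3·1 = 2
s_71 = 3·2 + 3·0 + 3·3 = 0
s_72 = 3·0 + 3·2 + 3·0 = 1
s_73 = 3·1 + 3·0 + 3·2 = 4
s_74 = 3·4 + 3·1 + 3·0 = 0
s_75 = 3·0 + 3·4 + 3·1 = 0
s_76 = 3·0 + 3·0 + 3·4 = 2
s_77 = 3·2 + 3·0 + 3·0 = 1
s_78 = 3·1 + 3·2 + 3·0 = 4
s_79 = 3·4 + 3·1 + 3·2 = 1
s_80 = 3·1 + 3·4 + 3·1 = 3
s_81 = 3·3 + 3·1 + 3·4 = 4
s_82 = 3·4 + 3·3 + 3·1 = 4
s_83 = 3·4 + 3·4 + 3·3 = 3
s_84 = 3·3 + 3·4 + 3·4 = 3
s_85 = 3·3 + 3·3 + 3·4 = 0
s_86 = 3·0 + 3·3 + 3·3 = 3
s_87 = 3·3 + 3·0 + 3·3 = 3
s_88 = 3·3 + 3·3 + 3·0 = 3
s_89 = 3·3 + 3·3 + 3·3 = 2
s_90 = 3·2 + 3·3 + 3·3 = 4
s_91 = 3·4 + 3·2 + 3·3 = 2
s_92 = 3·2 + 3·4 + 3·2 = 4
s_93 = 3·4 + 3·2 + 3·4 = 0
s_94 = 3·0 + 3·4 + 3·2 = 3
s_95 = 3·3 + 3·0 + 3·4 = 1
s_96 = 3·1 + 3·3 + 3·0 = 2
s_97 = 3·2 + 3·1 + 3·3 = 3
s_98 = 3·3 + 3·2 + 3·1 = 3
s_99 = 3·3 + 3·3 + 3·2 = 4
s_100 = 3·4 + 3·3 + 3·3 = 0
s_101 = 3·0 + 3·4 + 3·3 = 1
s_102 = 3·1 + 3·0 + 3·4 = 0
s_103 = 3·0 + 3·1 + 3·0 = 3
s_104 = 3·3 + 3·0 + 3·1 = 2
s_105 = 3·2 + 3·3 + 3·0 = 0
s_106 = 3·0 + 3·2 + 3·3 = 0
s_107 = 3·0 + 3·0 + 3·2 = 1
s_108 = 3·1 + 3·0 + 3·0 = 3
s_109 = 3·3 + 3·1 + 3·0 = 2
s_110 = 3·2 + 3·3 + 3·1 = 3
s_111 = 3·3 + 3·2 + 3·3 = 4
s_112 = 3·4 + 3·3 + 3·2 = 2
s_113 = 3·2 + 3·4 + 3·3 = 2
s_114 = 3·2 + 3·2 + 3·4 = 4
s_115 = 3·4 + 3·2 + 3·2 = 4
s_116 = 3·4 + 3·4 + 3·2 = 0
s_117 = 3·0 + 3·4 + 3·4 = 4
s_118 = 3·4 + 3·0 + 3·4 = 4
s_119 = 3·4 + 3·4 + 3·0 = 4
s_120 = 3·4 + 3·4 + 3·4 = 1
s_121 = 3·1 + 3·4 + 3·4 = 2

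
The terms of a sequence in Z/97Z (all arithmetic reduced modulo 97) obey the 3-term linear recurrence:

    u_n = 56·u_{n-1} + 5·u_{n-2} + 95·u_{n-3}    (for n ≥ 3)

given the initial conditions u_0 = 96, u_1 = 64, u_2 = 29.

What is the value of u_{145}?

82

u_3 = 56·29 + 5·64 + 95·96 = 6
u_4 = 56·6 + 5·29 + 95·64 = 62
u_5 = 56·62 + 5·6 + 95·29 = 49
u_6 = 56·49 + 5·62 + 95·6 = 35
u_7 = 56·35 + 5·49 + 95·62 = 44
u_8 = 56·44 + 5·35 + 95·49 = 19
Continuing the recurrence:
  u_9 = 50;  u_10 = 91;  u_11 = 70;  u_12 = 7;  u_13 = 75;  u_14 = 21
  u_15 = 82;  u_16 = 85;  u_17 = 84;  u_18 = 18;  u_19 = 94;  u_20 = 45
  u_21 = 44;  u_22 = 76;  u_23 = 21;  u_24 = 13;  u_25 = 2;  u_26 = 38
  u_27 = 75;  u_28 = 21;  u_29 = 20;  u_30 = 8;  u_31 = 21;  u_32 = 12
  u_33 = 82;  u_34 = 51;  u_35 = 41;  u_36 = 59;  u_37 = 12;  u_38 = 12
  u_39 = 32;  u_40 = 82;  u_41 = 72;  u_42 = 13;  u_43 = 51;  u_44 = 61
  u_45 = 56;  u_46 = 41;  u_47 = 29;  u_48 = 68;  u_49 = 88;  u_50 = 69
  u_51 = 94;  u_52 = 1;  u_53 = 0;  u_54 = 11;  u_55 = 32;  u_56 = 4
  u_57 = 71;  u_58 = 52;  u_59 = 58;  u_60 = 68;  u_61 = 17;  u_62 = 12
  u_63 = 39;  u_64 = 76;  u_65 = 62;  u_66 = 88;  u_67 = 42;  u_68 = 49
  u_69 = 62;  u_70 = 44;  u_71 = 57;  u_72 = 87;  u_73 = 25;  u_74 = 72
  u_75 = 6;  u_76 = 64;  u_77 = 75;  u_78 = 46;  u_79 = 10;  u_80 = 58
  u_81 = 5;  u_82 = 65;  u_83 = 57;  u_84 = 15;  u_85 = 25;  u_86 = 3
  u_87 = 69;  u_88 = 46;  u_89 = 5;  u_90 = 81;  u_91 = 7;  u_92 = 11
  u_93 = 4;  u_94 = 71;  u_95 = 94;  u_96 = 82;  u_97 = 70;  u_98 = 68
  u_99 = 17;  u_100 = 85;  u_101 = 53;  u_102 = 61;  u_103 = 19;  u_104 = 2
  u_105 = 85;  u_106 = 76;  u_107 = 21;  u_108 = 28;  u_109 = 66;  u_110 = 11
  u_111 = 17;  u_112 = 2;  u_113 = 78;  u_114 = 76;  u_115 = 83;  u_116 = 22
  u_117 = 40;  u_118 = 50;  u_119 = 46;  u_120 = 30;  u_121 = 64;  u_122 = 53
  u_123 = 27;  u_124 = 0;  u_125 = 29;  u_126 = 18;  u_127 = 86;  u_128 = 95
  u_129 = 88;  u_130 = 90;  u_131 = 52;  u_132 = 82;  u_133 = 16;  u_134 = 38
  u_135 = 7;  u_136 = 65;  u_137 = 10;  u_138 = 95;  u_139 = 2;  u_140 = 82
  u_141 = 47;  u_142 = 31;  u_143 = 61
u_144 = 56·61 + 5·31 + 95·47 = 82
u_145 = 56·82 + 5·61 + 95·31 = 82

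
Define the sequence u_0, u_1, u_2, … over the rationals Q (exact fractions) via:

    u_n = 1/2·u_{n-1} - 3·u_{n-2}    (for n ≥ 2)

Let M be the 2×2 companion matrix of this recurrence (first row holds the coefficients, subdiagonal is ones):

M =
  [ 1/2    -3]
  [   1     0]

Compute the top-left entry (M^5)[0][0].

(M^5)[0][0] is the top entry after applying M 5 times to the unit state (1, 0). Equivalently it is h_{6} for the auxiliary sequence (h_n) obeying the same recurrence with h_1 = 1 and h_i = 0 for 0 ≤ i < 1:
h_2 = 1/2·1 + -3·0 = 1/2
h_3 = 1/2·1/2 + -3·1 = -11/4
h_4 = 1/2·-11/4 + -3·1/2 = -23/8
h_5 = 1/2·-23/8 + -3·-11/4 = 109/16
h_6 = 1/2·109/16 + -3·-23/8 = 385/32

385/32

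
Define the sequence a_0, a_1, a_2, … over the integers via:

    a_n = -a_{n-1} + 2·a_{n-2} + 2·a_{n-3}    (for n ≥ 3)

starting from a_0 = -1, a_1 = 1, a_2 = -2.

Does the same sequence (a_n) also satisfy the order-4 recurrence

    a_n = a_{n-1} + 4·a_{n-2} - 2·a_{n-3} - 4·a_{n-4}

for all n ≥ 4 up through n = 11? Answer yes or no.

yes

Terms a_0..a_11: -1, 1, -2, 2, -4, 4, -8, 8, -16, 16, -32, 32
n=4: candidate gives -4, actual a_4 = -4 ✓
n=5: candidate gives 4, actual a_5 = 4 ✓
n=6: candidate gives -8, actual a_6 = -8 ✓
n=7: candidate gives 8, actual a_7 = 8 ✓
n=8: candidate gives -16, actual a_8 = -16 ✓
n=9: candidate gives 16, actual a_9 = 16 ✓
n=10: candidate gives -32, actual a_10 = -32 ✓
n=11: candidate gives 32, actual a_11 = 32 ✓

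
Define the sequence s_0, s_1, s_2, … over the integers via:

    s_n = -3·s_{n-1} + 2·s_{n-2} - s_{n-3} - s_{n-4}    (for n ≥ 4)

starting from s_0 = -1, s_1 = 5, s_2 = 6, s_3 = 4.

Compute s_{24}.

-460729754129

s_4 = -3·4 + 2·6 + -1·5 + -1·-1 = -4
s_5 = -3·-4 + 2·4 + -1·6 + -1·5 = 9
s_6 = -3·9 + 2·-4 + -1·4 + -1·6 = -45
s_7 = -3·-45 + 2·9 + -1·-4 + -1·4 = 153
s_8 = -3·153 + 2·-45 + -1·9 + -1·-4 = -554
s_9 = -3·-554 + 2·153 + -1·-45 + -1·9 = 2004
s_10 = -3·2004 + 2·-554 + -1·153 + -1·-45 = -7228
s_11 = -3·-7228 + 2·2004 + -1·-554 + -1·153 = 26093
s_12 = -3·26093 + 2·-7228 + -1·2004 + -1·-554 = -94185
s_13 = -3·-94185 + 2·26093 + -1·-7228 + -1·2004 = 339965
s_14 = -3·339965 + 2·-94185 + -1·26093 + -1·-7228 = -1227130
s_15 = -3·-1227130 + 2·339965 + -1·-94185 + -1·26093 = 4429412
s_16 = -3·4429412 + 2·-1227130 + -1·339965 + -1·-94185 = -15988276
s_17 = -3·-15988276 + 2·4429412 + -1·-1227130 + -1·339965 = 57710817
s_18 = -3·57710817 + 2·-15988276 + -1·4429412 + -1·-1227130 = -208311285
s_19 = -3·-208311285 + 2·57710817 + -1·-15988276 + -1·4429412 = 751914353
s_20 = -3·751914353 + 2·-208311285 + -1·57710817 + -1·-15988276 = -2714088170
s_21 = -3·-2714088170 + 2·751914353 + -1·-208311285 + -1·57710817 = 9796693684
s_22 = -3·9796693684 + 2·-2714088170 + -1·751914353 + -1·-208311285 = -35361860460
s_23 = -3·-35361860460 + 2·9796693684 + -1·-2714088170 + -1·751914353 = 127641142565
s_24 = -3·127641142565 + 2·-35361860460 + -1·9796693684 + -1·-2714088170 = -460729754129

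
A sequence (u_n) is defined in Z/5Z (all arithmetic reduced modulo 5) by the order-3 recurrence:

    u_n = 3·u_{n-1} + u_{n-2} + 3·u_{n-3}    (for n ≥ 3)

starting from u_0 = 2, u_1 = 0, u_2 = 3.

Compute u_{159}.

u_3 = 3·3 + 1·0 + 3·2 = 0
u_4 = 3·0 + 1·3 + 3·0 = 3
u_5 = 3·3 + 1·0 + 3·3 = 3
u_6 = 3·3 + 1·3 + 3·0 = 2
u_7 = 3·2 + 1·3 + 3·3 = 3
u_8 = 3·3 + 1·2 + 3·3 = 0
u_9 = 3·0 + 1·3 + 3·2 = 4
u_10 = 3·4 + 1·0 + 3·3 = 1
u_11 = 3·1 + 1·4 + 3·0 = 2
u_12 = 3·2 + 1·1 + 3·4 = 4
u_13 = 3·4 + 1·2 + 3·1 = 2
u_14 = 3·2 + 1·4 + 3·2 = 1
u_15 = 3·1 + 1·2 + 3·4 = 2
u_16 = 3·2 + 1·1 + 3·2 = 3
u_17 = 3·3 + 1·2 + 3·1 = 4
u_18 = 3·4 + 1·3 + 3·2 = 1
u_19 = 3·1 + 1·4 + 3·3 = 1
u_20 = 3·1 + 1·1 + 3·4 = 1
u_21 = 3·1 + 1·1 + 3·1 = 2
u_22 = 3·2 + 1·1 + 3·1 = 0
u_23 = 3·0 + 1·2 + 3·1 = 0
u_24 = 3·0 + 1·0 + 3·2 = 1
u_25 = 3·1 + 1·0 + 3·0 = 3
u_26 = 3·3 + 1·1 + 3·0 = 0
u_27 = 3·0 + 1·3 + 3·1 = 1
u_28 = 3·1 + 1·0 + 3·3 = 2
u_29 = 3·2 + 1·1 + 3·0 = 2
u_30 = 3·2 + 1·2 + 3·1 = 1
u_31 = 3·1 + 1·2 + 3·2 = 1
u_32 = 3·1 + 1·1 + 3·2 = 0
u_33 = 3·0 + 1·1 + 3·1 = 4
u_34 = 3·4 + 1·0 + 3·1 = 0
u_35 = 3·0 + 1·4 + 3·0 = 4
u_36 = 3·4 + 1·0 + 3·4 = 4
u_37 = 3·4 + 1·4 + 3·0 = 1
u_38 = 3·1 + 1·4 + 3·4 = 4
u_39 = 3·4 + 1·1 + 3·4 = 0
u_40 = 3·0 + 1·4 + 3·1 = 2
u_41 = 3·2 + 1·0 + 3·4 = 3
u_42 = 3·3 + 1·2 + 3·0 = 1
u_43 = 3·1 + 1·3 + 3·2 = 2
u_44 = 3·2 + 1·1 + 3·3 = 1
u_45 = 3·1 + 1·2 + 3·1 = 3
u_46 = 3·3 + 1·1 + 3·2 = 1
u_47 = 3·1 + 1·3 + 3·1 = 4
u_48 = 3·4 + 1·1 + 3·3 = 2
u_49 = 3·2 + 1·4 + 3·1 = 3
u_50 = 3·3 + 1·2 + 3·4 = 3
u_51 = 3·3 + 1·3 + 3·2 = 3
u_52 = 3·3 + 1·3 + 3·3 = 1
u_53 = 3·1 + 1·3 + 3·3 = 0
u_54 = 3·0 + 1·1 + 3·3 = 0
u_55 = 3·0 + 1·0 + 3·1 = 3
u_56 = 3·3 + 1·0 + 3·0 = 4
u_57 = 3·4 + 1·3 + 3·0 = 0
u_58 = 3·0 + 1·4 + 3·3 = 3
u_59 = 3·3 + 1·0 + 3·4 = 1
u_60 = 3·1 + 1·3 + 3·0 = 1
u_61 = 3·1 + 1·1 + 3·3 = 3
u_62 = 3·3 + 1·1 + 3·1 = 3
u_63 = 3·3 + 1·3 + 3·1 = 0
u_64 = 3·0 + 1·3 + 3·3 = 2
u_65 = 3·2 + 1·0 + 3·3 = 0
u_66 = 3·0 + 1·2 + 3·0 = 2
u_67 = 3·2 + 1·0 + 3·2 = 2
u_68 = 3·2 + 1·2 + 3·0 = 3
u_69 = 3·3 + 1·2 + 3·2 = 2
u_70 = 3·2 + 1·3 + 3·2 = 0
u_71 = 3·0 + 1·2 + 3·3 = 1
u_72 = 3·1 + 1·0 + 3·2 = 4
u_73 = 3·4 + 1·1 + 3·0 = 3
u_74 = 3·3 + 1·4 + 3·1 = 1
u_75 = 3·1 + 1·3 + 3·4 = 3
u_76 = 3·3 + 1·1 + 3·3 = 4
u_77 = 3·4 + 1·3 + 3·1 = 3
u_78 = 3·3 + 1·4 + 3·3 = 2
u_79 = 3·2 + 1·3 + 3·4 = 1
u_80 = 3·1 + 1·2 + 3·3 = 4
u_81 = 3·4 + 1·1 + 3·2 = 4
u_82 = 3·4 + 1·4 + 3·1 = 4
u_83 = 3·4 + 1·4 + 3·4 = 3
u_84 = 3·3 + 1·4 + 3·4 = 0
u_85 = 3·0 + 1·3 + 3·4 = 0
u_86 = 3·0 + 1·0 + 3·3 = 4
u_87 = 3·4 + 1·0 + 3·0 = 2
u_88 = 3·2 + 1·4 + 3·0 = 0
u_89 = 3·0 + 1·2 + 3·4 = 4
u_90 = 3·4 + 1·0 + 3·2 = 3
u_91 = 3·3 + 1·4 + 3·0 = 3
u_92 = 3·3 + 1·3 + 3·4 = 4
u_93 = 3·4 + 1·3 + 3·3 = 4
u_94 = 3·4 + 1·4 + 3·3 = 0
u_95 = 3·0 + 1·4 + 3·4 = 1
u_96 = 3·1 + 1·0 + 3·4 = 0
u_97 = 3·0 + 1·1 + 3·0 = 1
u_98 = 3·1 + 1·0 + 3·1 = 1
u_99 = 3·1 + 1·1 + 3·0 = 4
u_100 = 3·4 + 1·1 + 3·1 = 1
u_101 = 3·1 + 1·4 + 3·1 = 0
u_102 = 3·0 + 1·1 + 3·4 = 3
u_103 = 3·3 + 1·0 + 3·1 = 2
u_104 = 3·2 + 1·3 + 3·0 = 4
u_105 = 3·4 + 1·2 + 3·3 = 3
u_106 = 3·3 + 1·4 + 3·2 = 4
u_107 = 3·4 + 1·3 + 3·4 = 2
u_108 = 3·2 + 1·4 + 3·3 = 4
u_109 = 3·4 + 1·2 + 3·4 = 1
u_110 = 3·1 + 1·4 + 3·2 = 3
u_111 = 3·3 + 1·1 + 3·4 = 2
u_112 = 3·2 + 1·3 + 3·1 = 2
u_113 = 3·2 + 1·2 + 3·3 = 2
u_114 = 3·2 + 1·2 + 3·2 = 4
u_115 = 3·4 + 1·2 + 3·2 = 0
u_116 = 3·0 + 1·4 + 3·2 = 0
u_117 = 3·0 + 1·0 + 3·4 = 2
u_118 = 3·2 + 1·0 + 3·0 = 1
u_119 = 3·1 + 1·2 + 3·0 = 0
u_120 = 3·0 + 1·1 + 3·2 = 2
u_121 = 3·2 + 1·0 + 3·1 = 4
u_122 = 3·4 + 1·2 + 3·0 = 4
u_123 = 3·4 + 1·4 + 3·2 = 2
u_124 = 3·2 + 1·4 + 3·4 = 2
u_125 = 3·2 + 1·2 + 3·4 = 0
u_126 = 3·0 + 1·2 + 3·2 = 3
u_127 = 3·3 + 1·0 + 3·2 = 0
u_128 = 3·0 + 1·3 + 3·0 = 3
u_129 = 3·3 + 1·0 + 3·3 = 3
u_130 = 3·3 + 1·3 + 3·0 = 2
u_131 = 3·2 + 1·3 + 3·3 = 3
u_132 = 3·3 + 1·2 + 3·3 = 0
u_133 = 3·0 + 1·3 + 3·2 = 4
u_134 = 3·4 + 1·0 + 3·3 = 1
u_135 = 3·1 + 1·4 + 3·0 = 2
u_136 = 3·2 + 1·1 + 3·4 = 4
u_137 = 3·4 + 1·2 + 3·1 = 2
u_138 = 3·2 + 1·4 + 3·2 = 1
u_139 = 3·1 + 1·2 + 3·4 = 2
u_140 = 3·2 + 1·1 + 3·2 = 3
u_141 = 3·3 + 1·2 + 3·1 = 4
u_142 = 3·4 + 1·3 + 3·2 = 1
u_143 = 3·1 + 1·4 + 3·3 = 1
u_144 = 3·1 + 1·1 + 3·4 = 1
u_145 = 3·1 + 1·1 + 3·1 = 2
u_146 = 3·2 + 1·1 + 3·1 = 0
u_147 = 3·0 + 1·2 + 3·1 = 0
u_148 = 3·0 + 1·0 + 3·2 = 1
u_149 = 3·1 + 1·0 + 3·0 = 3
u_150 = 3·3 + 1·1 + 3·0 = 0
u_151 = 3·0 + 1·3 + 3·1 = 1
u_152 = 3·1 + 1·0 + 3·3 = 2
u_153 = 3·2 + 1·1 + 3·0 = 2
u_154 = 3·2 + 1·2 + 3·1 = 1
u_155 = 3·1 + 1·2 + 3·2 = 1
u_156 = 3·1 + 1·1 + 3·2 = 0
u_157 = 3·0 + 1·1 + 3·1 = 4
u_158 = 3·4 + 1·0 + 3·1 = 0
u_159 = 3·0 + 1·4 + 3·0 = 4

4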